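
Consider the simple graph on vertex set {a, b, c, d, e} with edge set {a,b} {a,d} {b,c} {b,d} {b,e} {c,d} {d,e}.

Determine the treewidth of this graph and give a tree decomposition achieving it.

Treewidth 2.
One optimal decomposition is:
Bags: B1 = {b, c, d}  B2 = {a, b, d}  B3 = {b, d, e}
Tree: B1–B2, B2–B3

Each bag holds 3 vertices, so the decomposition has width 2, which upper-bounds the treewidth. Conversely, {b, d, e} is a clique of size 3, and the vertices of any clique must share a bag in every tree decomposition; so some bag has ≥ 3 vertices and tw(G) ≥ 2. Combining the bounds, tw(G) = 2.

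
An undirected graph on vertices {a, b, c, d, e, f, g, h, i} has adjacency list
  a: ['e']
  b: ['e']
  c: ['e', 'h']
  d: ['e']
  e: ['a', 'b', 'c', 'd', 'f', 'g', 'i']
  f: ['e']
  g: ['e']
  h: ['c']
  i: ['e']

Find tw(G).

1

A width-1 tree decomposition is:
Bags: B1 = {e, g}  B2 = {e, f}  B3 = {b, e}  B4 = {c, e}  B5 = {d, e}  B6 = {a, e}  B7 = {c, h}  B8 = {e, i}
Tree: B1–B2, B2–B3, B2–B4, B1–B5, B4–B6, B4–B7, B6–B8
Every bag has size at most 2, so the width is 2 − 1 = 1 and tw(G) ≤ 1. G has an edge, so its treewidth is at least 1. Therefore the treewidth is 1.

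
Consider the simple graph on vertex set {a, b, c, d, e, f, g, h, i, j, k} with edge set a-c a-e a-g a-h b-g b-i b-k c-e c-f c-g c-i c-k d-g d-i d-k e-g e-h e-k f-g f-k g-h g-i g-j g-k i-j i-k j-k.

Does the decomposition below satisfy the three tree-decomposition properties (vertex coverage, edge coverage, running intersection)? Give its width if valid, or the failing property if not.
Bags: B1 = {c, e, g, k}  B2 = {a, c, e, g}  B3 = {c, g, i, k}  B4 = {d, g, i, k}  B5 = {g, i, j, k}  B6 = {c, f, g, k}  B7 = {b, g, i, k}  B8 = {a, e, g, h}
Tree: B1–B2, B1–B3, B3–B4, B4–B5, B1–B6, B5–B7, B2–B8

Checking the three conditions: (i) the bags cover all of {a, b, c, d, e, f, g, h, i, j, k}; (ii) for each edge, some bag contains both endpoints; (iii) the bags containing any fixed vertex form a subtree. All hold, so the decomposition is valid with width 4 − 1 = 3.

Yes; width 3.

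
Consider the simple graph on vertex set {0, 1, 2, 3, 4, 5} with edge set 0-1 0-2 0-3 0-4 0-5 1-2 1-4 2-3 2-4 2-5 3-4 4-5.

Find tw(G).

3

A width-3 tree decomposition is:
Bags: B1 = {0, 2, 3, 4}  B2 = {0, 1, 2, 4}  B3 = {0, 2, 4, 5}
Tree: B1–B2, B1–B3
The largest bag has 4 vertices, giving width 3; this decomposition certifies tw(G) ≤ 3. Conversely, {0, 1, 2, 4} is a clique of size 4, and the vertices of any clique must share a bag in every tree decomposition; so some bag has ≥ 4 vertices and tw(G) ≥ 3. Therefore the treewidth is 3.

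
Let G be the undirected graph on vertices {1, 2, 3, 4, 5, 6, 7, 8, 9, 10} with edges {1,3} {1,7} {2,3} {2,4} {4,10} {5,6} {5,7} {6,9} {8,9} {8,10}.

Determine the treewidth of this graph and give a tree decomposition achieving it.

Treewidth 2.
One optimal decomposition is:
Bags: B1 = {1, 3, 7}  B2 = {3, 5, 7}  B3 = {3, 5, 6}  B4 = {3, 6, 9}  B5 = {3, 8, 9}  B6 = {3, 8, 10}  B7 = {3, 4, 10}  B8 = {2, 3, 4}
Tree: B1–B2, B2–B3, B3–B4, B4–B5, B5–B6, B6–B7, B7–B8

Each bag holds 3 vertices, so the decomposition has width 2, which upper-bounds the treewidth. Since 3–1–7–5–6–9–8–10–4–2–3 is a cycle in G, G is not acyclic. Forests are exactly the graphs of treewidth ≤ 1, so tw(G) ≥ 2. Hence tw(G) = 2 exactly.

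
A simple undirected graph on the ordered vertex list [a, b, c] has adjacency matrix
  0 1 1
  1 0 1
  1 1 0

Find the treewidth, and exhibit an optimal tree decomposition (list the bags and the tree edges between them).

With just one bag of size 3, the width is 3 − 1 = 2, so tw(G) ≤ 2. For the lower bound, the 3 vertices {a, b, c} are pairwise adjacent, and any tree decomposition puts a clique entirely inside one bag — forcing width ≥ 2. Combining the bounds, tw(G) = 2.

Treewidth 2.
Bags: B1 = {a, b, c}
Tree: (single bag)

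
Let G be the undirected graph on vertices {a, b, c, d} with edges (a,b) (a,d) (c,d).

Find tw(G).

A width-1 tree decomposition is:
Bags: B1 = {c, d}  B2 = {a, d}  B3 = {a, b}
Tree: B1–B2, B2–B3
Each bag holds 2 vertices, so the decomposition has width 1, which upper-bounds the treewidth. Since G has at least one edge (e.g. c–d), it is not an edgeless graph, so tw(G) ≥ 1. Hence tw(G) = 1 exactly.

1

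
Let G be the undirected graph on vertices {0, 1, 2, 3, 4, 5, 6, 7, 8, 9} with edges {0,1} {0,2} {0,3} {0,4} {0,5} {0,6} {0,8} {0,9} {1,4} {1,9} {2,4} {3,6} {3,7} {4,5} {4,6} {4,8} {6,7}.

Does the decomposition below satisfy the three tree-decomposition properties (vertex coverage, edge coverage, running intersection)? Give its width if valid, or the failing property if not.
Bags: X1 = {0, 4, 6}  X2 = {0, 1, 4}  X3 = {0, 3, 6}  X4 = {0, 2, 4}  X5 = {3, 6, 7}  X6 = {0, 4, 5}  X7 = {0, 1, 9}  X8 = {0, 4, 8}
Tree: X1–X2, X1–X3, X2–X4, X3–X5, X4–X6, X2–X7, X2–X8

Vertex coverage: the bags together contain {0, 1, 2, 3, 4, 5, 6, 7, 8, 9}, the full vertex set. Edge coverage: each edge of G has both endpoints in at least one bag. Running intersection: for every vertex, the bags containing it form a connected subtree. All three properties hold, so this is a valid tree decomposition of width max|bag| − 1 = 2, and hence tw(G) ≤ 2.

Yes; width 2.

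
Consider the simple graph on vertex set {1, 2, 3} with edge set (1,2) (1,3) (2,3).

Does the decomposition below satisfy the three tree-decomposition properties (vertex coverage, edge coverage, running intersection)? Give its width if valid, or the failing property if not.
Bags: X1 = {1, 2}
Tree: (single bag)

No — vertex 3 appears in no bag.

A tree decomposition must satisfy three properties: every vertex lies in some bag; for every edge, both endpoints lie together in some bag; and for every vertex, the bags containing it form a connected subtree. Here vertex 3 appears in no bag, so the decomposition is invalid.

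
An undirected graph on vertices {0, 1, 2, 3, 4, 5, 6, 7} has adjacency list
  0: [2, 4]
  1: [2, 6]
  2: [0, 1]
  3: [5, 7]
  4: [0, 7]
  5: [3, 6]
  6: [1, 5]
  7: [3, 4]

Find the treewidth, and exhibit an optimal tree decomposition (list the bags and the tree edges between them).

Every bag has size at most 3, so the width is 3 − 1 = 2 and tw(G) ≤ 2. For the lower bound, G contains the cycle 0–4–7–3–5–6–1–2–0, so G is not a forest; only forests have treewidth ≤ 1, hence tw(G) ≥ 2. The upper and lower bounds meet at 2, so that is the treewidth.

Treewidth 2.
One optimal decomposition is:
Bags: B1 = {0, 4, 7}  B2 = {0, 3, 7}  B3 = {0, 3, 5}  B4 = {0, 5, 6}  B5 = {0, 1, 6}  B6 = {0, 1, 2}
Tree: B1–B2, B2–B3, B3–B4, B4–B5, B5–B6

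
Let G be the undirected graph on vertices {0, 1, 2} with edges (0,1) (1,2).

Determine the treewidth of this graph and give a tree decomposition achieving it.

Treewidth 1.
One optimal decomposition is:
Bags: B1 = {0, 1}  B2 = {1, 2}
Tree: B1–B2

Every bag has size at most 2, so the width is 2 − 1 = 1 and tw(G) ≤ 1. Since G has at least one edge (e.g. 1–0), it is not an edgeless graph, so tw(G) ≥ 1. Hence tw(G) = 1 exactly.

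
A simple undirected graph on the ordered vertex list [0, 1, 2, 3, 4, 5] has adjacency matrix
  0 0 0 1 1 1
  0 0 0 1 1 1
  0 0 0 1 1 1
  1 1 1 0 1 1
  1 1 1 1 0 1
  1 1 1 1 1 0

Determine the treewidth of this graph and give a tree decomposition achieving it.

Each bag holds 4 vertices, so the decomposition has width 3, which upper-bounds the treewidth. On the other hand G contains the 4-clique {0, 3, 4, 5}. A clique must lie in a single bag of any decomposition, so no decomposition can have width below 3. The upper and lower bounds meet at 3, so that is the treewidth.

Treewidth 3.
Bags: B1 = {0, 3, 4, 5}  B2 = {1, 3, 4, 5}  B3 = {2, 3, 4, 5}
Tree: B1–B2, B2–B3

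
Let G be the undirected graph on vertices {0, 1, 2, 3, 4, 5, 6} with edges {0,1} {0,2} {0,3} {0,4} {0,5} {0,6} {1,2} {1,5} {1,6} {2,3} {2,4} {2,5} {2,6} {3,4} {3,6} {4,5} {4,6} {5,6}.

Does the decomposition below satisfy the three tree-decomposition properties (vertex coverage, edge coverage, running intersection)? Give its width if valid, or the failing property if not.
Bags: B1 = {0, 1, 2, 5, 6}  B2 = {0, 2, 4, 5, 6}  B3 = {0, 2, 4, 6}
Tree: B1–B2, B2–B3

No — vertex 3 appears in no bag.

A tree decomposition must satisfy three properties: every vertex lies in some bag; for every edge, both endpoints lie together in some bag; and for every vertex, the bags containing it form a connected subtree. Here vertex 3 appears in no bag, so the decomposition is invalid.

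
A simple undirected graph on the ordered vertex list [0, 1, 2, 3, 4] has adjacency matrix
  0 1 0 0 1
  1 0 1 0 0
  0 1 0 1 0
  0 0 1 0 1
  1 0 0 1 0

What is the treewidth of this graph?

A width-2 tree decomposition is:
Bags: B1 = {0, 1, 2}  B2 = {0, 2, 4}  B3 = {2, 3, 4}
Tree: B1–B2, B2–B3
Every bag has size at most 3, so the width is 3 − 1 = 2 and tw(G) ≤ 2. Since 2–1–0–4–3–2 is a cycle in G, G is not acyclic. Forests are exactly the graphs of treewidth ≤ 1, so tw(G) ≥ 2. Combining the bounds, tw(G) = 2.

2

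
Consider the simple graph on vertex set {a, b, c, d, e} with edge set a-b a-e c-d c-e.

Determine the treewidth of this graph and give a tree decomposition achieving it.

The largest bag has 2 vertices, giving width 1; this decomposition certifies tw(G) ≤ 1. Since G has at least one edge (e.g. d–c), it is not an edgeless graph, so tw(G) ≥ 1. Hence tw(G) = 1 exactly.

Treewidth 1.
One optimal decomposition is:
Bags: B1 = {c, d}  B2 = {c, e}  B3 = {a, e}  B4 = {a, b}
Tree: B1–B2, B2–B3, B3–B4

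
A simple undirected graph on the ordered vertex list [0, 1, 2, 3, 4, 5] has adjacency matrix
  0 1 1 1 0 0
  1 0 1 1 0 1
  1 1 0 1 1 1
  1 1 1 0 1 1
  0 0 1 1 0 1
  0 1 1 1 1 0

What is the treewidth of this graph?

3

A width-3 tree decomposition is:
Bags: B1 = {0, 1, 2, 3}  B2 = {1, 2, 3, 5}  B3 = {2, 3, 4, 5}
Tree: B1–B2, B2–B3
The largest bag has 4 vertices, giving width 3; this decomposition certifies tw(G) ≤ 3. For the lower bound, the 4 vertices {0, 1, 2, 3} are pairwise adjacent, and any tree decomposition puts a clique entirely inside one bag — forcing width ≥ 3. Therefore the treewidth is 3.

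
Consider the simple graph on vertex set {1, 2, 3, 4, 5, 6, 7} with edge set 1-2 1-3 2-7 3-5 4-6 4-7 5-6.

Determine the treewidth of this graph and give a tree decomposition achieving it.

Every bag has size at most 3, so the width is 3 − 1 = 2 and tw(G) ≤ 2. The edges 4–6–5–3–1–2–7–4 form a cycle, so G is not a tree and its treewidth is at least 2. Hence tw(G) = 2 exactly.

Treewidth 2.
One such decomposition:
Bags: B1 = {4, 5, 6}  B2 = {3, 4, 5}  B3 = {1, 3, 4}  B4 = {1, 2, 4}  B5 = {2, 4, 7}
Tree: B1–B2, B2–B3, B3–B4, B4–B5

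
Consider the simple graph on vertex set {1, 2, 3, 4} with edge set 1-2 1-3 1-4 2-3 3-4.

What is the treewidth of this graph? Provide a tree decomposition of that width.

Each bag holds 3 vertices, so the decomposition has width 2, which upper-bounds the treewidth. For the lower bound, the 3 vertices {1, 2, 3} are pairwise adjacent, and any tree decomposition puts a clique entirely inside one bag — forcing width ≥ 2. The upper and lower bounds meet at 2, so that is the treewidth.

Treewidth 2.
Bags: B1 = {1, 3, 4}  B2 = {1, 2, 3}
Tree: B1–B2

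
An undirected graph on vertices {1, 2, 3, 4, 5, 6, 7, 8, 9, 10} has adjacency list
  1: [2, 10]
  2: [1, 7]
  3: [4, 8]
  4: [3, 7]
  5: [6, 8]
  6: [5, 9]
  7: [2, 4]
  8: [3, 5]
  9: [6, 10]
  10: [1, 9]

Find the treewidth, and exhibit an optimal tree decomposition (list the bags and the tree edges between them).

Treewidth 2.
Bags: B1 = {5, 6, 8}  B2 = {3, 6, 8}  B3 = {3, 4, 6}  B4 = {4, 6, 7}  B5 = {2, 6, 7}  B6 = {1, 2, 6}  B7 = {1, 6, 10}  B8 = {6, 9, 10}
Tree: B1–B2, B2–B3, B3–B4, B4–B5, B5–B6, B6–B7, B7–B8

Each bag holds 3 vertices, so the decomposition has width 2, which upper-bounds the treewidth. For the lower bound, G contains the cycle 6–5–8–3–4–7–2–1–10–9–6, so G is not a forest; only forests have treewidth ≤ 1, hence tw(G) ≥ 2. Combining the bounds, tw(G) = 2.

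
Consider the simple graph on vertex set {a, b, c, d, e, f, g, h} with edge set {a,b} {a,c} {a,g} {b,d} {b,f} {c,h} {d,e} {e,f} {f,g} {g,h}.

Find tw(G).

2

A width-2 tree decomposition is:
Bags: B1 = {c, g, h}  B2 = {a, c, g}  B3 = {a, f, g}  B4 = {a, b, f}  B5 = {b, e, f}  B6 = {b, d, e}
Tree: B1–B2, B2–B3, B3–B4, B4–B5, B5–B6
Each bag holds 3 vertices, so the decomposition has width 2, which upper-bounds the treewidth. Since h–c–a–g–h is a cycle in G, G is not acyclic. Forests are exactly the graphs of treewidth ≤ 1, so tw(G) ≥ 2. Therefore the treewidth is 2.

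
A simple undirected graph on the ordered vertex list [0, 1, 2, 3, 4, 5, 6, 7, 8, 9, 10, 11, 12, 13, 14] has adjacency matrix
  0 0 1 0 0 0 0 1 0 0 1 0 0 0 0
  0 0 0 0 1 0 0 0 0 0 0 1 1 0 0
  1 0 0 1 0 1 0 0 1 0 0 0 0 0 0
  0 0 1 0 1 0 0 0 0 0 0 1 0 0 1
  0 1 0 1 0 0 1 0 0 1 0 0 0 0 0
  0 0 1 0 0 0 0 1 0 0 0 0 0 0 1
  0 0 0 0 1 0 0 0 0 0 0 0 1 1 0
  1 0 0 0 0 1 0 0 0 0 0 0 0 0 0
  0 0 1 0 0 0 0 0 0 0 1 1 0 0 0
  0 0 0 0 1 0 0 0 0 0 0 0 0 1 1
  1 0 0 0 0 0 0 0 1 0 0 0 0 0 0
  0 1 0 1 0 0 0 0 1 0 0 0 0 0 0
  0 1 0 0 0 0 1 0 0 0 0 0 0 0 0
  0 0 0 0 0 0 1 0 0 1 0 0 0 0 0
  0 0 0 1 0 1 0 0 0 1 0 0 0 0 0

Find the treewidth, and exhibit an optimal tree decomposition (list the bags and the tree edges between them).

Treewidth 3.
Bags: B1 = {6, 9, 12, 13}  B2 = {4, 6, 9, 12}  B3 = {1, 4, 9, 12}  B4 = {1, 4, 9, 14}  B5 = {1, 3, 4, 14}  B6 = {1, 3, 11, 14}  B7 = {3, 5, 11, 14}  B8 = {2, 3, 5, 11}  B9 = {2, 5, 8, 11}  B10 = {2, 5, 7, 8}  B11 = {0, 2, 7, 8}  B12 = {0, 7, 8, 10}
Tree: B1–B2, B2–B3, B3–B4, B4–B5, B5–B6, B6–B7, B7–B8, B8–B9, B9–B10, B10–B11, B11–B12

Every bag has size at most 4, so the width is 4 − 1 = 3 and tw(G) ≤ 3. For the lower bound: the 4 vertex sets {6,12,13}, {9}, {4}, {1,3,11,14} are disjoint, each induces a connected subgraph, and every pair is joined by at least one edge of G. Contracting each set to a single vertex therefore yields K_{4} as a minor, and since treewidth is minor-monotone, tw(G) ≥ tw(K_{4}) = 3. The upper and lower bounds meet at 3, so that is the treewidth.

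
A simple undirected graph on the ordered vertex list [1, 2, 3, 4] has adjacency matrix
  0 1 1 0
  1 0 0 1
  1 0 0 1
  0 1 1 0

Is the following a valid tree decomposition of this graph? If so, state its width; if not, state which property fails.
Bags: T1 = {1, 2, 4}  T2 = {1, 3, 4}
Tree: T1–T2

Yes; width 2.

Every vertex of G appears in some bag (union = {1, 2, 3, 4}); every edge is covered by a bag; and for each vertex v the set of bags containing v is connected in the bag tree. The decomposition is therefore valid. The largest bag has 3 vertices, so the width is 2.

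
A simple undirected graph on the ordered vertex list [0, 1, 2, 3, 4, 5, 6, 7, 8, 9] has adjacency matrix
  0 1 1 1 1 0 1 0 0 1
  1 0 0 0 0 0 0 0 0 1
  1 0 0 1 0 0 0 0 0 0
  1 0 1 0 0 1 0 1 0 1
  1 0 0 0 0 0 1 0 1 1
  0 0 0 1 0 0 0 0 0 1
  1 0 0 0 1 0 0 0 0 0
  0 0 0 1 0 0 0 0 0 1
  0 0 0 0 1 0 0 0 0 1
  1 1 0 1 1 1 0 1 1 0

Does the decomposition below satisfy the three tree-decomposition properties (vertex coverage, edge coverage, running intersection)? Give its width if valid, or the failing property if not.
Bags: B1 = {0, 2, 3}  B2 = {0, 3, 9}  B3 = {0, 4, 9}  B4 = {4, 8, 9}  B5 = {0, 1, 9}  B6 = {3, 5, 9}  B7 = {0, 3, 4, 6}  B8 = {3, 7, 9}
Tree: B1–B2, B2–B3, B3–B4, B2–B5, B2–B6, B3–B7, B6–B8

No — bags containing vertex 3 are not connected in the tree.

A tree decomposition must satisfy three properties: every vertex lies in some bag; for every edge, both endpoints lie together in some bag; and for every vertex, the bags containing it form a connected subtree. Here bags containing vertex 3 are not connected in the tree, so the decomposition is invalid.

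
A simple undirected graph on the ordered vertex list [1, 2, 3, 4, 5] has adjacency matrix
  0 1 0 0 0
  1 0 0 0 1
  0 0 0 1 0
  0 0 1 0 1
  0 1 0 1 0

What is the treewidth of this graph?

1

A width-1 tree decomposition is:
Bags: B1 = {1, 2}  B2 = {2, 5}  B3 = {4, 5}  B4 = {3, 4}
Tree: B1–B2, B2–B3, B3–B4
Every bag has size at most 2, so the width is 2 − 1 = 1 and tw(G) ≤ 1. Since G has at least one edge (e.g. 1–2), it is not an edgeless graph, so tw(G) ≥ 1. Hence tw(G) = 1 exactly.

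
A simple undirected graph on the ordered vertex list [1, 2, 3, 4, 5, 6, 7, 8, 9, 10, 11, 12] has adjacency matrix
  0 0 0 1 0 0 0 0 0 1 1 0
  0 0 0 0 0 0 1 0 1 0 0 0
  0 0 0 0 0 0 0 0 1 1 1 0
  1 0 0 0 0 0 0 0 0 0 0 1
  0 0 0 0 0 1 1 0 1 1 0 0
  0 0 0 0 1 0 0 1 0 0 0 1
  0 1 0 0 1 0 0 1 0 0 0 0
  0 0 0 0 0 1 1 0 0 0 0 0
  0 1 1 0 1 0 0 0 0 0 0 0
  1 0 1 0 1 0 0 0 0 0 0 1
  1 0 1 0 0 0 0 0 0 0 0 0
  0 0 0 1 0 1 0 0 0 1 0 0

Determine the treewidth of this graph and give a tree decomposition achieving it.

Treewidth 3.
Bags: B1 = {2, 6, 7, 8}  B2 = {2, 5, 6, 7}  B3 = {2, 5, 6, 9}  B4 = {5, 6, 9, 12}  B5 = {5, 9, 10, 12}  B6 = {3, 9, 10, 12}  B7 = {3, 4, 10, 12}  B8 = {1, 3, 4, 10}  B9 = {1, 3, 4, 11}
Tree: B1–B2, B2–B3, B3–B4, B4–B5, B5–B6, B6–B7, B7–B8, B8–B9

The largest bag has 4 vertices, giving width 3; this decomposition certifies tw(G) ≤ 3. For the lower bound: the 4 vertex sets {2,7,8}, {6}, {5}, {3,9,10,12} are disjoint, each induces a connected subgraph, and every pair is joined by at least one edge of G. Contracting each set to a single vertex therefore yields K_{4} as a minor, and since treewidth is minor-monotone, tw(G) ≥ tw(K_{4}) = 3. Therefore the treewidth is 3.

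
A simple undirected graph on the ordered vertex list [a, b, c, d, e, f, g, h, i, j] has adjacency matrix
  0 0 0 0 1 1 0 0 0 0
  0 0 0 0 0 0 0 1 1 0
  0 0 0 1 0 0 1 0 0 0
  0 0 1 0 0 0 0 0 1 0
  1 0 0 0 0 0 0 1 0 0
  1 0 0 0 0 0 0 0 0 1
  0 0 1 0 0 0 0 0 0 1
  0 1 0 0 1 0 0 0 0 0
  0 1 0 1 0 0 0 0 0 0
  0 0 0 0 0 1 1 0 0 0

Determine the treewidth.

2

A width-2 tree decomposition is:
Bags: B1 = {a, e, f}  B2 = {e, f, j}  B3 = {e, g, j}  B4 = {c, e, g}  B5 = {c, d, e}  B6 = {d, e, i}  B7 = {b, e, i}  B8 = {b, e, h}
Tree: B1–B2, B2–B3, B3–B4, B4–B5, B5–B6, B6–B7, B7–B8
Each bag holds 3 vertices, so the decomposition has width 2, which upper-bounds the treewidth. Since e–a–f–j–g–c–d–i–b–h–e is a cycle in G, G is not acyclic. Forests are exactly the graphs of treewidth ≤ 1, so tw(G) ≥ 2. The upper and lower bounds meet at 2, so that is the treewidth.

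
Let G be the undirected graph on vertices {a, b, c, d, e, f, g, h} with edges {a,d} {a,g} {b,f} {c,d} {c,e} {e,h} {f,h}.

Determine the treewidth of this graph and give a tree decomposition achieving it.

Every bag has size at most 2, so the width is 2 − 1 = 1 and tw(G) ≤ 1. G has an edge, so its treewidth is at least 1. Therefore the treewidth is 1.

Treewidth 1.
One optimal decomposition is:
Bags: B1 = {b, f}  B2 = {f, h}  B3 = {e, h}  B4 = {c, e}  B5 = {c, d}  B6 = {a, d}  B7 = {a, g}
Tree: B1–B2, B2–B3, B3–B4, B4–B5, B5–B6, B6–B7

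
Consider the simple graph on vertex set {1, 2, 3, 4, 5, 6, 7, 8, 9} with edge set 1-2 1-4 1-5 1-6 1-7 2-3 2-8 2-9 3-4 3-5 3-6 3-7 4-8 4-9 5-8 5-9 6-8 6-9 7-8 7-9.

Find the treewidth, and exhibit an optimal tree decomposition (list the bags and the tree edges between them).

Every bag has size at most 5, so the width is 5 − 1 = 4 and tw(G) ≤ 4. For the lower bound: the 5 vertex sets {4,8}, {2,9}, {3,6}, {1}, {7} are disjoint, each induces a connected subgraph, and every pair is joined by at least one edge of G. Contracting each set to a single vertex therefore yields K_{5} as a minor, and since treewidth is minor-monotone, tw(G) ≥ tw(K_{5}) = 4. Hence tw(G) = 4 exactly.

Treewidth 4.
One optimal decomposition is:
Bags: B1 = {1, 3, 4, 8, 9}  B2 = {1, 2, 3, 8, 9}  B3 = {1, 3, 6, 8, 9}  B4 = {1, 3, 7, 8, 9}  B5 = {1, 3, 5, 8, 9}
Tree: B1–B2, B2–B3, B3–B4, B4–B5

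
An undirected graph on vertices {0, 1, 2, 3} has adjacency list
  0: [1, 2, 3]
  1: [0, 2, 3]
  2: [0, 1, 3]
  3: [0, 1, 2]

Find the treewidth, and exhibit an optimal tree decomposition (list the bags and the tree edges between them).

A single bag containing all 4 vertices is trivially a valid decomposition of width 3. On the other hand G contains the 4-clique {0, 1, 2, 3}. A clique must lie in a single bag of any decomposition, so no decomposition can have width below 3. Therefore the treewidth is 3.

Treewidth 3.
One optimal decomposition is:
Bags: B1 = {0, 1, 2, 3}
Tree: (single bag)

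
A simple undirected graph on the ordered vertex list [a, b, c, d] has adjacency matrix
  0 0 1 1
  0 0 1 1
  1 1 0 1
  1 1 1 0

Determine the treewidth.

A width-2 tree decomposition is:
Bags: B1 = {a, c, d}  B2 = {b, c, d}
Tree: B1–B2
The largest bag has 3 vertices, giving width 2; this decomposition certifies tw(G) ≤ 2. Conversely, {a, c, d} is a clique of size 3, and the vertices of any clique must share a bag in every tree decomposition; so some bag has ≥ 3 vertices and tw(G) ≥ 2. Hence tw(G) = 2 exactly.

2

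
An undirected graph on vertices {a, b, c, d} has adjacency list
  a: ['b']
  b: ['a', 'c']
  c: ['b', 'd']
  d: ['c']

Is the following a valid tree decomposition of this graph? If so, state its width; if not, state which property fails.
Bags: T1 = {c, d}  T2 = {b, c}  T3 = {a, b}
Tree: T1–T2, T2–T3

Checking the three conditions: (i) the bags cover all of {a, b, c, d}; (ii) for each edge, some bag contains both endpoints; (iii) the bags containing any fixed vertex form a subtree. All hold, so the decomposition is valid with width 2 − 1 = 1.

Yes; width 1.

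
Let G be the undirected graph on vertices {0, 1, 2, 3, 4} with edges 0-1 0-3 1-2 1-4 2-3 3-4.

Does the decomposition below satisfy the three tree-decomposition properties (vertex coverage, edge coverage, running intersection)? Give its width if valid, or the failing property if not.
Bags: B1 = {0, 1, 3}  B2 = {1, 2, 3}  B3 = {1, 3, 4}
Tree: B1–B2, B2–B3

Yes; width 2.

Checking the three conditions: (i) the bags cover all of {0, 1, 2, 3, 4}; (ii) for each edge, some bag contains both endpoints; (iii) the bags containing any fixed vertex form a subtree. All hold, so the decomposition is valid with width 3 − 1 = 2.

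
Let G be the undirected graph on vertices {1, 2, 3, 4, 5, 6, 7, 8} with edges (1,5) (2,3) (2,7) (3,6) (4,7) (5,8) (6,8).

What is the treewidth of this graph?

A width-1 tree decomposition is:
Bags: B1 = {1, 5}  B2 = {5, 8}  B3 = {6, 8}  B4 = {3, 6}  B5 = {2, 3}  B6 = {2, 7}  B7 = {4, 7}
Tree: B1–B2, B2–B3, B3–B4, B4–B5, B5–B6, B6–B7
Every bag has size at most 2, so the width is 2 − 1 = 1 and tw(G) ≤ 1. G has an edge, so its treewidth is at least 1. Combining the bounds, tw(G) = 1.

1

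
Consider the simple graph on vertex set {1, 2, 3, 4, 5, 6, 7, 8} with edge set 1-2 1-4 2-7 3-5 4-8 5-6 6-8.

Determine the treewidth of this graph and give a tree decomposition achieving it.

Treewidth 1.
One optimal decomposition is:
Bags: B1 = {3, 5}  B2 = {5, 6}  B3 = {6, 8}  B4 = {4, 8}  B5 = {1, 4}  B6 = {1, 2}  B7 = {2, 7}
Tree: B1–B2, B2–B3, B3–B4, B4–B5, B5–B6, B6–B7

Every bag has size at most 2, so the width is 2 − 1 = 1 and tw(G) ≤ 1. Since G has at least one edge (e.g. 3–5), it is not an edgeless graph, so tw(G) ≥ 1. The upper and lower bounds meet at 1, so that is the treewidth.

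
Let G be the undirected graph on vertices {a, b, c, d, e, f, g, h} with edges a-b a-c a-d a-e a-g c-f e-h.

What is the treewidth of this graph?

A width-1 tree decomposition is:
Bags: B1 = {a, d}  B2 = {a, g}  B3 = {a, e}  B4 = {a, c}  B5 = {c, f}  B6 = {a, b}  B7 = {e, h}
Tree: B1–B2, B1–B3, B1–B4, B4–B5, B4–B6, B3–B7
Each bag holds 2 vertices, so the decomposition has width 1, which upper-bounds the treewidth. Since G has at least one edge (e.g. d–a), it is not an edgeless graph, so tw(G) ≥ 1. The upper and lower bounds meet at 1, so that is the treewidth.

1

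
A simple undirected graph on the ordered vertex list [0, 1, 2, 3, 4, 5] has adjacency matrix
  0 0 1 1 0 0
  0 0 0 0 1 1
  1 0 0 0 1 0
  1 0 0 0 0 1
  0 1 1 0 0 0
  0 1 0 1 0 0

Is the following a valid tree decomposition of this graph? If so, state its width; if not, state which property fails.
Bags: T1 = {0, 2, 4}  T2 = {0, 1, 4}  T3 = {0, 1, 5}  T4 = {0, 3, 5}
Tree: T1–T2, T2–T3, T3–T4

Yes; width 2.

Vertex coverage: the bags together contain {0, 1, 2, 3, 4, 5}, the full vertex set. Edge coverage: each edge of G has both endpoints in at least one bag. Running intersection: for every vertex, the bags containing it form a connected subtree. All three properties hold, so this is a valid tree decomposition of width max|bag| − 1 = 2, and hence tw(G) ≤ 2.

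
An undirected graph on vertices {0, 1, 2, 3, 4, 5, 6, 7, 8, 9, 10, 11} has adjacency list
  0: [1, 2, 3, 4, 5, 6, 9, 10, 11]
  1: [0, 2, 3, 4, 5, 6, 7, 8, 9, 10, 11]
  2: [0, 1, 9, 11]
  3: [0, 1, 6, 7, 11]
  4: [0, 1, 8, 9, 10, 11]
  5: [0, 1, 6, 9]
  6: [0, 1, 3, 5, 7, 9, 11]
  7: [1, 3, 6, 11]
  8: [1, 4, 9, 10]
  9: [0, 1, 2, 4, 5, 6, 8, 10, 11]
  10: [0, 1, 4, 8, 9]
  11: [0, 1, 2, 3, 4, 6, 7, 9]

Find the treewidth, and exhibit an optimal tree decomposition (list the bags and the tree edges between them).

The largest bag has 5 vertices, giving width 4; this decomposition certifies tw(G) ≤ 4. Conversely, {0, 1, 4, 9, 10} is a clique of size 5, and the vertices of any clique must share a bag in every tree decomposition; so some bag has ≥ 5 vertices and tw(G) ≥ 4. The upper and lower bounds meet at 4, so that is the treewidth.

Treewidth 4.
One optimal decomposition is:
Bags: B1 = {0, 1, 6, 9, 11}  B2 = {0, 1, 4, 9, 11}  B3 = {0, 1, 5, 6, 9}  B4 = {0, 1, 4, 9, 10}  B5 = {0, 1, 2, 9, 11}  B6 = {0, 1, 3, 6, 11}  B7 = {1, 4, 8, 9, 10}  B8 = {1, 3, 6, 7, 11}
Tree: B1–B2, B1–B3, B2–B4, B2–B5, B1–B6, B4–B7, B6–B8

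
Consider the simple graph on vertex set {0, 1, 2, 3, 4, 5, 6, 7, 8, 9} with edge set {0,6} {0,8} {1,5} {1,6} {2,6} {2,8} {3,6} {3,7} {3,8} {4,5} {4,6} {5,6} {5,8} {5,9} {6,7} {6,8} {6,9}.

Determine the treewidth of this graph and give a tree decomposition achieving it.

Treewidth 2.
One such decomposition:
Bags: B1 = {5, 6, 8}  B2 = {4, 5, 6}  B3 = {5, 6, 9}  B4 = {3, 6, 8}  B5 = {3, 6, 7}  B6 = {0, 6, 8}  B7 = {1, 5, 6}  B8 = {2, 6, 8}
Tree: B1–B2, B2–B3, B1–B4, B4–B5, B4–B6, B2–B7, B4–B8

The largest bag has 3 vertices, giving width 2; this decomposition certifies tw(G) ≤ 2. For the lower bound, the 3 vertices {0, 6, 8} are pairwise adjacent, and any tree decomposition puts a clique entirely inside one bag — forcing width ≥ 2. Hence tw(G) = 2 exactly.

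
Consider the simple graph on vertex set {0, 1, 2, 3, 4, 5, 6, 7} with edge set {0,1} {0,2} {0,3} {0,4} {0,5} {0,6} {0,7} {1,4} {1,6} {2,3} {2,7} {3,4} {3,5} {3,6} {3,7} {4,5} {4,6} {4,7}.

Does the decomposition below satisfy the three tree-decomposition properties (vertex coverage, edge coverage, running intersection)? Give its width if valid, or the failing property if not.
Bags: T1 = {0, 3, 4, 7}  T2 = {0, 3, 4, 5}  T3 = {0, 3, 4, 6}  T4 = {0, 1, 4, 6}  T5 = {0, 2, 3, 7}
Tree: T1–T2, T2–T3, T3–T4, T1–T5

Vertex coverage: the bags together contain {0, 1, 2, 3, 4, 5, 6, 7}, the full vertex set. Edge coverage: each edge of G has both endpoints in at least one bag. Running intersection: for every vertex, the bags containing it form a connected subtree. All three properties hold, so this is a valid tree decomposition of width max|bag| − 1 = 3, and hence tw(G) ≤ 3.

Yes; width 3.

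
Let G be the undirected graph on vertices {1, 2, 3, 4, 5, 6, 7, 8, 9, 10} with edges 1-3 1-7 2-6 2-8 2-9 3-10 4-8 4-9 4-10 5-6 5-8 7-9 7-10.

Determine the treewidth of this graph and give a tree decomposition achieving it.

Every bag has size at most 3, so the width is 3 − 1 = 2 and tw(G) ≤ 2. For the lower bound, G contains the cycle 1–3–10–7–1, so G is not a forest; only forests have treewidth ≤ 1, hence tw(G) ≥ 2. Therefore the treewidth is 2.

Treewidth 2.
One such decomposition:
Bags: B1 = {1, 3, 7}  B2 = {3, 7, 10}  B3 = {7, 9, 10}  B4 = {4, 9, 10}  B5 = {2, 4, 9}  B6 = {2, 4, 8}  B7 = {2, 6, 8}  B8 = {5, 6, 8}
Tree: B1–B2, B2–B3, B3–B4, B4–B5, B5–B6, B6–B7, B7–B8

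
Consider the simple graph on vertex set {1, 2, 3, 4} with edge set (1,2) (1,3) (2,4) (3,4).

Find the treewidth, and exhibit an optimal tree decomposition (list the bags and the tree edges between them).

The largest bag has 3 vertices, giving width 2; this decomposition certifies tw(G) ≤ 2. Since 2–1–3–4–2 is a cycle in G, G is not acyclic. Forests are exactly the graphs of treewidth ≤ 1, so tw(G) ≥ 2. The upper and lower bounds meet at 2, so that is the treewidth.

Treewidth 2.
Bags: B1 = {1, 2, 3}  B2 = {2, 3, 4}
Tree: B1–B2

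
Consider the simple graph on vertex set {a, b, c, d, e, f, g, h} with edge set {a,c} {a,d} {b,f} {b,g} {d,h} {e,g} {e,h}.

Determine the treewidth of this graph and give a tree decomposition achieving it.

Treewidth 1.
One optimal decomposition is:
Bags: B1 = {a, c}  B2 = {a, d}  B3 = {d, h}  B4 = {e, h}  B5 = {e, g}  B6 = {b, g}  B7 = {b, f}
Tree: B1–B2, B2–B3, B3–B4, B4–B5, B5–B6, B6–B7

The largest bag has 2 vertices, giving width 1; this decomposition certifies tw(G) ≤ 1. Any graph with an edge has treewidth ≥ 1, and G has the edge c–a. Hence tw(G) = 1 exactly.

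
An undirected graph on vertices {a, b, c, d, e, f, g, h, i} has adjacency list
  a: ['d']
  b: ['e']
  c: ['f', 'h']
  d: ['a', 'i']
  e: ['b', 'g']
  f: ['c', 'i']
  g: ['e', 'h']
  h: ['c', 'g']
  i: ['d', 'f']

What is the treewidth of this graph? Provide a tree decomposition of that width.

The largest bag has 2 vertices, giving width 1; this decomposition certifies tw(G) ≤ 1. Any graph with an edge has treewidth ≥ 1, and G has the edge b–e. Hence tw(G) = 1 exactly.

Treewidth 1.
One such decomposition:
Bags: B1 = {b, e}  B2 = {e, g}  B3 = {g, h}  B4 = {c, h}  B5 = {c, f}  B6 = {f, i}  B7 = {d, i}  B8 = {a, d}
Tree: B1–B2, B2–B3, B3–B4, B4–B5, B5–B6, B6–B7, B7–B8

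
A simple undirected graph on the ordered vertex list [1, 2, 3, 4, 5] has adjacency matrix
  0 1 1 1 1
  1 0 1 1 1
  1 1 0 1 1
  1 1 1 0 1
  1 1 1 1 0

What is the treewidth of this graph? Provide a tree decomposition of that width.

Treewidth 4.
Bags: B1 = {1, 2, 3, 4, 5}
Tree: (single bag)

With just one bag of size 5, the width is 5 − 1 = 4, so tw(G) ≤ 4. For the lower bound, the 5 vertices {1, 2, 3, 4, 5} are pairwise adjacent, and any tree decomposition puts a clique entirely inside one bag — forcing width ≥ 4. Combining the bounds, tw(G) = 4.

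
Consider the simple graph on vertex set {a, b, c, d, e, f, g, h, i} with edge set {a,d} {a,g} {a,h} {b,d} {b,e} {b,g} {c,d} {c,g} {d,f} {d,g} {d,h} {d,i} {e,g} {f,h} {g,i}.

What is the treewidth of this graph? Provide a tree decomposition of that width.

Each bag holds 3 vertices, so the decomposition has width 2, which upper-bounds the treewidth. Conversely, {c, d, g} is a clique of size 3, and the vertices of any clique must share a bag in every tree decomposition; so some bag has ≥ 3 vertices and tw(G) ≥ 2. Combining the bounds, tw(G) = 2.

Treewidth 2.
One such decomposition:
Bags: B1 = {b, d, g}  B2 = {c, d, g}  B3 = {b, e, g}  B4 = {a, d, g}  B5 = {a, d, h}  B6 = {d, f, h}  B7 = {d, g, i}
Tree: B1–B2, B1–B3, B2–B4, B4–B5, B5–B6, B2–B7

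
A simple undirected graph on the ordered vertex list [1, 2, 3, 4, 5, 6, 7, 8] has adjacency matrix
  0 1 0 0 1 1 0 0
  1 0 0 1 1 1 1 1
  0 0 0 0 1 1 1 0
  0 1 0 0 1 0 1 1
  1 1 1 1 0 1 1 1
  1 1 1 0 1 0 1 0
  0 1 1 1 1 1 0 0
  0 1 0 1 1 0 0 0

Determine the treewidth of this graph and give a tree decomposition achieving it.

Treewidth 3.
Bags: B1 = {2, 5, 6, 7}  B2 = {2, 4, 5, 7}  B3 = {3, 5, 6, 7}  B4 = {2, 4, 5, 8}  B5 = {1, 2, 5, 6}
Tree: B1–B2, B1–B3, B2–B4, B1–B5

Each bag holds 4 vertices, so the decomposition has width 3, which upper-bounds the treewidth. Conversely, {1, 2, 5, 6} is a clique of size 4, and the vertices of any clique must share a bag in every tree decomposition; so some bag has ≥ 4 vertices and tw(G) ≥ 3. Combining the bounds, tw(G) = 3.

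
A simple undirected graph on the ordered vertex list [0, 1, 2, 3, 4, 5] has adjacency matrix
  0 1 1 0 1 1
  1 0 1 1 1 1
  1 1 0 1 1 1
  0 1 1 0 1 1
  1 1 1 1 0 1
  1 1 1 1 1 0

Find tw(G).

4

A width-4 tree decomposition is:
Bags: B1 = {1, 2, 3, 4, 5}  B2 = {0, 1, 2, 4, 5}
Tree: B1–B2
The largest bag has 5 vertices, giving width 4; this decomposition certifies tw(G) ≤ 4. On the other hand G contains the 5-clique {0, 1, 2, 4, 5}. A clique must lie in a single bag of any decomposition, so no decomposition can have width below 4. Hence tw(G) = 4 exactly.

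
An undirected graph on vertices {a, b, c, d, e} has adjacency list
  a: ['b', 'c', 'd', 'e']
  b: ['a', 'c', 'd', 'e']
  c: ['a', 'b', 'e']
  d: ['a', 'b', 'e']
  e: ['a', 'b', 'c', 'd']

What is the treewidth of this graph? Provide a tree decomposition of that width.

Every bag has size at most 4, so the width is 4 − 1 = 3 and tw(G) ≤ 3. On the other hand G contains the 4-clique {a, b, d, e}. A clique must lie in a single bag of any decomposition, so no decomposition can have width below 3. Hence tw(G) = 3 exactly.

Treewidth 3.
One such decomposition:
Bags: B1 = {a, b, d, e}  B2 = {a, b, c, e}
Tree: B1–B2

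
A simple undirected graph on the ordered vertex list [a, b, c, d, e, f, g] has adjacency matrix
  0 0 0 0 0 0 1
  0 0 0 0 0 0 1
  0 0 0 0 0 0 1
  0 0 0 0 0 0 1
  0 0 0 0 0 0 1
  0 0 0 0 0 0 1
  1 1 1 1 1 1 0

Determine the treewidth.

1

A width-1 tree decomposition is:
Bags: B1 = {d, g}  B2 = {a, g}  B3 = {c, g}  B4 = {b, g}  B5 = {e, g}  B6 = {f, g}
Tree: B1–B2, B1–B3, B3–B4, B2–B5, B3–B6
The largest bag has 2 vertices, giving width 1; this decomposition certifies tw(G) ≤ 1. Since G has at least one edge (e.g. d–g), it is not an edgeless graph, so tw(G) ≥ 1. Hence tw(G) = 1 exactly.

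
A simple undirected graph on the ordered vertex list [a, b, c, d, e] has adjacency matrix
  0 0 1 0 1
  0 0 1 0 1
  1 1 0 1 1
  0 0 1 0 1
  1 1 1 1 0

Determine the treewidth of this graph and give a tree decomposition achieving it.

Treewidth 2.
One optimal decomposition is:
Bags: B1 = {a, c, e}  B2 = {c, d, e}  B3 = {b, c, e}
Tree: B1–B2, B1–B3

Every bag has size at most 3, so the width is 3 − 1 = 2 and tw(G) ≤ 2. On the other hand G contains the 3-clique {c, d, e}. A clique must lie in a single bag of any decomposition, so no decomposition can have width below 2. Therefore the treewidth is 2.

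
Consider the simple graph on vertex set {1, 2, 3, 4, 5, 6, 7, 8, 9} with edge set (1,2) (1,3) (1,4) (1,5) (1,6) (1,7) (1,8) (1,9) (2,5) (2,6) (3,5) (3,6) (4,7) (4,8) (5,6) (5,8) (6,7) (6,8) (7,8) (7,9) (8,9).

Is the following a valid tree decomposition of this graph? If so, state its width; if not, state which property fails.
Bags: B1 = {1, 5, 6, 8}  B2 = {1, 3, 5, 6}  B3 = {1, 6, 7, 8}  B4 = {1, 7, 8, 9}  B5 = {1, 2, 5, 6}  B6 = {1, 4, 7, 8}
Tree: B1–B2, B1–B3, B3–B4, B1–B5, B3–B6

Yes; width 3.

Vertex coverage: the bags together contain {1, 2, 3, 4, 5, 6, 7, 8, 9}, the full vertex set. Edge coverage: each edge of G has both endpoints in at least one bag. Running intersection: for every vertex, the bags containing it form a connected subtree. All three properties hold, so this is a valid tree decomposition of width max|bag| − 1 = 3, and hence tw(G) ≤ 3.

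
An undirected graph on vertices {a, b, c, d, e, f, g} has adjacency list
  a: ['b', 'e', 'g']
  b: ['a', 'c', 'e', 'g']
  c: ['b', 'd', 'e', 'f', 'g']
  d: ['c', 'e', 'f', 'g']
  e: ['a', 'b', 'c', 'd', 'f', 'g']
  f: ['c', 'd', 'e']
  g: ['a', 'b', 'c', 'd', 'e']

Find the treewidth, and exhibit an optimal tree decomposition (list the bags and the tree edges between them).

Treewidth 3.
One optimal decomposition is:
Bags: B1 = {a, b, e, g}  B2 = {b, c, e, g}  B3 = {c, d, e, g}  B4 = {c, d, e, f}
Tree: B1–B2, B2–B3, B3–B4

Each bag holds 4 vertices, so the decomposition has width 3, which upper-bounds the treewidth. On the other hand G contains the 4-clique {c, d, e, g}. A clique must lie in a single bag of any decomposition, so no decomposition can have width below 3. The upper and lower bounds meet at 3, so that is the treewidth.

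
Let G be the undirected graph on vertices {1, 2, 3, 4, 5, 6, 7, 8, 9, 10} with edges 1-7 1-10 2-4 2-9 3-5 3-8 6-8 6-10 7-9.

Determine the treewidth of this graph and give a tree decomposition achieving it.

The largest bag has 2 vertices, giving width 1; this decomposition certifies tw(G) ≤ 1. Any graph with an edge has treewidth ≥ 1, and G has the edge 4–2. Combining the bounds, tw(G) = 1.

Treewidth 1.
One such decomposition:
Bags: B1 = {2, 4}  B2 = {2, 9}  B3 = {7, 9}  B4 = {1, 7}  B5 = {1, 10}  B6 = {6, 10}  B7 = {6, 8}  B8 = {3, 8}  B9 = {3, 5}
Tree: B1–B2, B2–B3, B3–B4, B4–B5, B5–B6, B6–B7, B7–B8, B8–B9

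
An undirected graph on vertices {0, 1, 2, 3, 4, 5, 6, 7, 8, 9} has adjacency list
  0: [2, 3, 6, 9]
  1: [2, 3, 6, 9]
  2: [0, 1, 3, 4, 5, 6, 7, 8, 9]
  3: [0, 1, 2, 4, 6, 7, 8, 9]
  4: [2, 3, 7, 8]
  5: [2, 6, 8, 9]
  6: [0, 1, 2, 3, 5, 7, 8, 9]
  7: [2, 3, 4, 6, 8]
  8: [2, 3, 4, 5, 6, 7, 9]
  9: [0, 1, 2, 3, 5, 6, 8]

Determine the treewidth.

A width-4 tree decomposition is:
Bags: B1 = {0, 2, 3, 6, 9}  B2 = {1, 2, 3, 6, 9}  B3 = {2, 3, 6, 8, 9}  B4 = {2, 3, 6, 7, 8}  B5 = {2, 5, 6, 8, 9}  B6 = {2, 3, 4, 7, 8}
Tree: B1–B2, B1–B3, B3–B4, B3–B5, B4–B6
The largest bag has 5 vertices, giving width 4; this decomposition certifies tw(G) ≤ 4. For the lower bound, the 5 vertices {2, 3, 4, 7, 8} are pairwise adjacent, and any tree decomposition puts a clique entirely inside one bag — forcing width ≥ 4. The upper and lower bounds meet at 4, so that is the treewidth.

4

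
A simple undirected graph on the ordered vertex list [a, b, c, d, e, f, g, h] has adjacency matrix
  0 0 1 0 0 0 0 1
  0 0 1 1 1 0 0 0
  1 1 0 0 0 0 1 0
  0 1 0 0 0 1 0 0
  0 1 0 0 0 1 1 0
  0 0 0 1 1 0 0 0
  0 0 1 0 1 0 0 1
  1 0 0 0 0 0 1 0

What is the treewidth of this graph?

A width-2 tree decomposition is:
Bags: B1 = {b, d, f}  B2 = {b, e, f}  B3 = {b, c, e}  B4 = {c, e, g}  B5 = {a, c, g}  B6 = {a, g, h}
Tree: B1–B2, B2–B3, B3–B4, B4–B5, B5–B6
The largest bag has 3 vertices, giving width 2; this decomposition certifies tw(G) ≤ 2. The edges d–f–e–b–d form a cycle, so G is not a tree and its treewidth is at least 2. Hence tw(G) = 2 exactly.

2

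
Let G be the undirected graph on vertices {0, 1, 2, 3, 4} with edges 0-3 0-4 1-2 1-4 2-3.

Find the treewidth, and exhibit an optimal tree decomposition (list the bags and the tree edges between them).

Treewidth 2.
One such decomposition:
Bags: B1 = {0, 1, 4}  B2 = {0, 1, 2}  B3 = {0, 2, 3}
Tree: B1–B2, B2–B3

Every bag has size at most 3, so the width is 3 − 1 = 2 and tw(G) ≤ 2. For the lower bound, G contains the cycle 0–4–1–2–3–0, so G is not a forest; only forests have treewidth ≤ 1, hence tw(G) ≥ 2. The upper and lower bounds meet at 2, so that is the treewidth.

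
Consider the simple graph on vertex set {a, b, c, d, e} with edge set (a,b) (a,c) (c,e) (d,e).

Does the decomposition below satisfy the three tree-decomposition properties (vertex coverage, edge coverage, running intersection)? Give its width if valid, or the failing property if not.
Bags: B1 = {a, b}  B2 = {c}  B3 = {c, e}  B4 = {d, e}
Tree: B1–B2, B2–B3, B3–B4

No — edge (a,c) lies in no bag.

A tree decomposition must satisfy three properties: every vertex lies in some bag; for every edge, both endpoints lie together in some bag; and for every vertex, the bags containing it form a connected subtree. Here edge (a,c) lies in no bag, so the decomposition is invalid.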